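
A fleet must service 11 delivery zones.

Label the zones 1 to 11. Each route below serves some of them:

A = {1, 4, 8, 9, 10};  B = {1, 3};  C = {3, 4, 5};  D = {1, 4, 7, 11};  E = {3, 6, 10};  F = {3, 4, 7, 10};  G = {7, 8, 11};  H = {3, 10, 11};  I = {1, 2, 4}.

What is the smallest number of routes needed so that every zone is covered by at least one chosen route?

Take {A, C, E, G, I}. Their union is {1, 2, 3, 4, 5, 6, 7, 8, 9, 10, 11}, which is all 11 zones.
No 4 of the 9 routes cover everything (all 126 combinations miss at least one zone), so 5 is optimal.

5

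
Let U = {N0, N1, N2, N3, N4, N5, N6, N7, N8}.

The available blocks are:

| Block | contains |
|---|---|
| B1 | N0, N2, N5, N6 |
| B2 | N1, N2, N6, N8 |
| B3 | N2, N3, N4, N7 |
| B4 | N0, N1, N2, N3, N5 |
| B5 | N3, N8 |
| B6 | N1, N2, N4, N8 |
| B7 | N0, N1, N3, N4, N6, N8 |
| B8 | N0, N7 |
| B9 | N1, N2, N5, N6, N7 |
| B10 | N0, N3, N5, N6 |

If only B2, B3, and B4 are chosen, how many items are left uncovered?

Union of B2, B3, B4 = {N0, N1, N2, N3, N4, N5, N6, N7, N8} — that's every item, so 0 are uncovered.

0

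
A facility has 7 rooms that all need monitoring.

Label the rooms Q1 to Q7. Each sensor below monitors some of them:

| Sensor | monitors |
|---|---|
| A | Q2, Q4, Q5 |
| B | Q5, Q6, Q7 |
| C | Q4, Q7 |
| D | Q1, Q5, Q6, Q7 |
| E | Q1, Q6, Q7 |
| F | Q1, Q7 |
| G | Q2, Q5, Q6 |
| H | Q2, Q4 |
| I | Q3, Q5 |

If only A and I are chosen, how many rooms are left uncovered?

3

Union of A, I = {Q2, Q3, Q4, Q5}.
Not covered: Q1, Q6, Q7 — 3 rooms.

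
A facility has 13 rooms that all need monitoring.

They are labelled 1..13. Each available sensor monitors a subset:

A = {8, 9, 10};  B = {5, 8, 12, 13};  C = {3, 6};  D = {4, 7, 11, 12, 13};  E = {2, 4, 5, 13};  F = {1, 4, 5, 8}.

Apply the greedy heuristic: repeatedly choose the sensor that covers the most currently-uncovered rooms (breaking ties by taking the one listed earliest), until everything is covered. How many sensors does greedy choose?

Greedy: pick D (covers 5 new) → pick A (covers 3 new) → pick C (covers 2 new) → pick E (covers 2 new) → pick F (covers 1 new). Total picks: 5.

5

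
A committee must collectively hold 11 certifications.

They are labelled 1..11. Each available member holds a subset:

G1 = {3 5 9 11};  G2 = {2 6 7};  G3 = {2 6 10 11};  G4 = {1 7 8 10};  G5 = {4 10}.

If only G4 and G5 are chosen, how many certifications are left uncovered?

6

Union of G4, G5 = {1, 4, 7, 8, 10}.
Not covered: 2, 3, 5, 6, 9, 11 — 6 certifications.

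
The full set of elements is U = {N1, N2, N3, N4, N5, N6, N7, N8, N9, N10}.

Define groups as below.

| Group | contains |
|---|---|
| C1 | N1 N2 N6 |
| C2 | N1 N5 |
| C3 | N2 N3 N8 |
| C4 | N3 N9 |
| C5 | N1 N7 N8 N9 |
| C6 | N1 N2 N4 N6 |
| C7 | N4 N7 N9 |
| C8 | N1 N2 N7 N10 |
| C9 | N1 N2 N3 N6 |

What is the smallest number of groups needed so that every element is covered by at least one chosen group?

5

C2, C3, C6, C7, and C8 cover everything between them: the union {N1, N2, N3, N4, N5, N6, N7, N8, N9, N10} is all of U.
No 4 of the 9 groups cover everything (all 126 combinations miss at least one element), so 5 is optimal.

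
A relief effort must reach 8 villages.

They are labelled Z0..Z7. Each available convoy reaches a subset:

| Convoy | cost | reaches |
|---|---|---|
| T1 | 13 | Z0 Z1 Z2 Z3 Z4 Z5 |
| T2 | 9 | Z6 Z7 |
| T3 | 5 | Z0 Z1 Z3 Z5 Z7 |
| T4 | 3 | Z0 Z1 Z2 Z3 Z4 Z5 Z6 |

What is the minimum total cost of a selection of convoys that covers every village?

T3, T4 together cover every village (T3 ∪ T4 = {Z0, Z1, Z2, Z3, Z4, Z5, Z6, Z7}); total cost 5 + 3 = 8.
No covering selection has total cost below 8.

8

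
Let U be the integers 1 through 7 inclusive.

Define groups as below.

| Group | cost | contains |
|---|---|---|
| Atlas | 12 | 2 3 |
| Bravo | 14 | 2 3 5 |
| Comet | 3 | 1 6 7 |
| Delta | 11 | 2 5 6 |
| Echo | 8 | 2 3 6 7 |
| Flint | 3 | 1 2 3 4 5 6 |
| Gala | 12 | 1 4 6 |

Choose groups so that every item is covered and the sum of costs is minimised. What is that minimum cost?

6

Comet, Flint together cover every item (Comet ∪ Flint = {1, 2, 3, 4, 5, 6, 7}); total cost 3 + 3 = 6.
No covering selection has total cost below 6.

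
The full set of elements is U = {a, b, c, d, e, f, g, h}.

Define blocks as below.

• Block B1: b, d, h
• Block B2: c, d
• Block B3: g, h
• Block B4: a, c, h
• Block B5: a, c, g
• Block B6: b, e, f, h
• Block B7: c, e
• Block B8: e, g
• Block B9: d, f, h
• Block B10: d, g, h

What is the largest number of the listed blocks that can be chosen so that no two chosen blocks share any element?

B1, B8 are pairwise disjoint (B1={b,d,h}; B8={e,g}).
Every remaining block overlaps one of these, and no 3 of the listed blocks are pairwise disjoint, so 2 is the maximum.

2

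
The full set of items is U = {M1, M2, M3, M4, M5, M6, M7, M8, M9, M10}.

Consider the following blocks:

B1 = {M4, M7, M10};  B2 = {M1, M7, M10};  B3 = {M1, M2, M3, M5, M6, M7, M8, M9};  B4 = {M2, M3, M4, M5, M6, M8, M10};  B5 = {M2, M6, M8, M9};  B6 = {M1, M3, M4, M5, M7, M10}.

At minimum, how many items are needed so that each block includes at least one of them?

H = {M2, M7} meets every block (each contains at least one member of H), and |H| = 2.
The blocks B5, B6 are pairwise disjoint, so any hitting set needs a separate item for each — at least 2. Hence 2 is optimal.

2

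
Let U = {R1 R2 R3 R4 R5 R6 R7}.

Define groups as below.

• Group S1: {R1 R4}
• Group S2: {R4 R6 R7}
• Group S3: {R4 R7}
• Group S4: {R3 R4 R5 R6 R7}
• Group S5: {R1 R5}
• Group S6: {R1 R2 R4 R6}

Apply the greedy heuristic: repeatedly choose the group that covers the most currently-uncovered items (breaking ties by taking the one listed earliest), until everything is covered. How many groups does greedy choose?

2

Greedy: pick S4 (covers 5 new) → pick S6 (covers 2 new). Total picks: 2.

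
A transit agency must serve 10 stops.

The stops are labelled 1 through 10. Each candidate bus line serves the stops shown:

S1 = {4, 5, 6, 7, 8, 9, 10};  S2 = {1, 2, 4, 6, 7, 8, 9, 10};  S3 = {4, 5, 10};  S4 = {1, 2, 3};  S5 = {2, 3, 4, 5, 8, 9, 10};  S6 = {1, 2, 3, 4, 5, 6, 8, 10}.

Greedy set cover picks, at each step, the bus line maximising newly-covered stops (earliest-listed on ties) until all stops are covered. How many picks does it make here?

2

Greedy: pick S2 (covers 8 new) → pick S5 (covers 2 new). Total picks: 2.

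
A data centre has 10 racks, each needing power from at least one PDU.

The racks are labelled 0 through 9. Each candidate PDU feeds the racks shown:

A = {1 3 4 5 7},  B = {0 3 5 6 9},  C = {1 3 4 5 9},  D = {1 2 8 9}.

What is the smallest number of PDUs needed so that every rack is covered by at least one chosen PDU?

3

A and B and D together: A ∪ B ∪ D = {0, 1, 2, 3, 4, 5, 6, 7, 8, 9} — every rack is covered.
Only B contains 0, so B is forced; the remaining 5 racks need at least 2 more PDUs (each remaining PDU adds at most 3) — so at least 3 PDUs are needed, and 3 is optimal.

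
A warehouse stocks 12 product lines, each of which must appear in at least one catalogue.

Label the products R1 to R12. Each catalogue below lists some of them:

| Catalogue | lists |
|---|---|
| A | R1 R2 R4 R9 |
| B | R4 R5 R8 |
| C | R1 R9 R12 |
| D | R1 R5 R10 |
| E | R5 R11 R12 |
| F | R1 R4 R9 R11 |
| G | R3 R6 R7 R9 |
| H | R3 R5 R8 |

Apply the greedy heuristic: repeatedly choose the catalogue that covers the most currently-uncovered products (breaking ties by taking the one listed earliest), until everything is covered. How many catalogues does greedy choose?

Greedy: pick A (covers 4 new) → pick E (covers 3 new) → pick G (covers 3 new) → pick B (covers 1 new) → pick D (covers 1 new). Total picks: 5.

5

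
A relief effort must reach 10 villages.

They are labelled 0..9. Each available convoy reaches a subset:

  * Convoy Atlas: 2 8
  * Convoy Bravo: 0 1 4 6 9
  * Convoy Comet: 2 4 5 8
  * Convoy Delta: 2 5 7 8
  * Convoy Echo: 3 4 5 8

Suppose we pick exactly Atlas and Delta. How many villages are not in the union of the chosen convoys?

6

Union of Atlas, Delta = {2, 5, 7, 8}.
Not covered: 0, 1, 3, 4, 6, 9 — 6 villages.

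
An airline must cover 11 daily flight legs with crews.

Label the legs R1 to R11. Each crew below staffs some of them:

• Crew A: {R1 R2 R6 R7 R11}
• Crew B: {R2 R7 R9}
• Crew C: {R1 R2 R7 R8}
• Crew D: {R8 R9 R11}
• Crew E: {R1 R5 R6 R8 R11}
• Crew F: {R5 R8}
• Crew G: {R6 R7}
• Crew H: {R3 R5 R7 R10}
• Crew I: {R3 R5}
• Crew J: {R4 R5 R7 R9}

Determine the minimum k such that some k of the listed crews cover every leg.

4

C and E and H and J together: C ∪ E ∪ H ∪ J = {R1, R2, R3, R4, R5, R6, R7, R8, R9, R10, R11} — every leg is covered.
No 3 of the 10 crews cover everything (all 120 combinations miss at least one leg), so 4 is optimal.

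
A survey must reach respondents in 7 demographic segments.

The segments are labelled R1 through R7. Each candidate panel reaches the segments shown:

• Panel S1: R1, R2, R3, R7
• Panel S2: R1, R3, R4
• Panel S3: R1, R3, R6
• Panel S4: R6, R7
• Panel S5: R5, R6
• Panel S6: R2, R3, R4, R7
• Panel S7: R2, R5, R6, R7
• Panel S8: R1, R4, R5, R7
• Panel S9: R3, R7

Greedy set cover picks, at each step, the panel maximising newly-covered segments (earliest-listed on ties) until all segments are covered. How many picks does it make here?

Greedy: pick S1 (covers 4 new) → pick S5 (covers 2 new) → pick S2 (covers 1 new). Total picks: 3.
(The true minimum cover uses only 2 panels, so greedy is not optimal here.)

3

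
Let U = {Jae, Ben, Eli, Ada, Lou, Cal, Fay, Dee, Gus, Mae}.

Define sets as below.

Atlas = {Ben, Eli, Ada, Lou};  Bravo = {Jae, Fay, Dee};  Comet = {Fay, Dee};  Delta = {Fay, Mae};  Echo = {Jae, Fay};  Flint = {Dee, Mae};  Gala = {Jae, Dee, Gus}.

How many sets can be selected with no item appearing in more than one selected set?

3

Atlas, Delta, Gala are pairwise disjoint (Atlas={Ben,Eli,Ada,Lou}; Delta={Fay,Mae}; Gala={Jae,Dee,Gus}).
Every remaining set overlaps one of these, and no 4 of the listed sets are pairwise disjoint, so 3 is the maximum.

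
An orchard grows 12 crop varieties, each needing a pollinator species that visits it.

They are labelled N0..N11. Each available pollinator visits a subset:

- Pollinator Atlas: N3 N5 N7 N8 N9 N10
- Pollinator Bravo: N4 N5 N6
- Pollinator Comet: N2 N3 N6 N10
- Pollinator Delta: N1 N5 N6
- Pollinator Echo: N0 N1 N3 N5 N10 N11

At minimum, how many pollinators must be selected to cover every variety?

Atlas and Bravo and Comet and Echo together: Atlas ∪ Bravo ∪ Comet ∪ Echo = {N0, N1, N2, N3, N4, N5, N6, N7, N8, N9, N10, N11} — every variety is covered.
No 3 of the 5 pollinators cover everything (all 10 combinations miss at least one variety), so 4 is optimal.

4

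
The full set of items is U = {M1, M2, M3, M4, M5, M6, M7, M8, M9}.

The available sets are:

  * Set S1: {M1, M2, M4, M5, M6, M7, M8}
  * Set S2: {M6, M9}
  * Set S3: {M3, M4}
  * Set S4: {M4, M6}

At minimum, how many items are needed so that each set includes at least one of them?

2

The 2 items {M4, M6} hit every set.
The sets S2, S3 are pairwise disjoint, so any hitting set needs a separate item for each — at least 2. Hence 2 is optimal.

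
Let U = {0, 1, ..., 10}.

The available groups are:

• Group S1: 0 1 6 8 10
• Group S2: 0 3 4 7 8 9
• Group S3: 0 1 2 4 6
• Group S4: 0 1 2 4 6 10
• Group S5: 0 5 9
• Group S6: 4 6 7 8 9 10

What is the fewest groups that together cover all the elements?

3

S2 and S4 and S5 together: S2 ∪ S4 ∪ S5 = {0, 1, 2, 3, 4, 5, 6, 7, 8, 9, 10} — every element is covered.
Only S2 contains 3, so S2 is forced; the remaining 5 elements need at least 2 more groups (each remaining group adds at most 4) — so at least 3 groups are needed, and 3 is optimal.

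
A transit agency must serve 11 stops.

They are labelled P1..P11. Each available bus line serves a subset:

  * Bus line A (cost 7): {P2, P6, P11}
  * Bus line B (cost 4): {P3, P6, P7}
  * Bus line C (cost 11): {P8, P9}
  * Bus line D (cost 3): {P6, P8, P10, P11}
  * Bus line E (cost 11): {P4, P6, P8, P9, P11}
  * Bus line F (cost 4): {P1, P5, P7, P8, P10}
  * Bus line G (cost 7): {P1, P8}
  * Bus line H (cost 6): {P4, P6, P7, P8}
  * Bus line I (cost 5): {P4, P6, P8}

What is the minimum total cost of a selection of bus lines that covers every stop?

A, B, E, F together cover every stop (A ∪ B ∪ E ∪ F = {P1, P2, P3, P4, P5, P6, P7, P8, P9, P10, P11}); total cost 7 + 4 + 11 + 4 = 26.
The greedy pick D, F, B, I, A, C costs 34; no covering selection beats 26.

26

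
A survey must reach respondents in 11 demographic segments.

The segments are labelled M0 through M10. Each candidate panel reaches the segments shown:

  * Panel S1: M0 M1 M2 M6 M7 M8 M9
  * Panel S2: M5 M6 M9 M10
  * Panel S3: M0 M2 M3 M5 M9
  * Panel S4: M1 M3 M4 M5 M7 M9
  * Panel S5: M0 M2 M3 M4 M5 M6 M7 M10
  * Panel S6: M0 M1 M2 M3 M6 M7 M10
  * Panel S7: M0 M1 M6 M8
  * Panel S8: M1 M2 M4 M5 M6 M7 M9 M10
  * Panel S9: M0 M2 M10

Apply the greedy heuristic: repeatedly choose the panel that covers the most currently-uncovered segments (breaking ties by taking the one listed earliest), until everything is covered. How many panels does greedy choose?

Greedy: pick S5 (covers 8 new) → pick S1 (covers 3 new). Total picks: 2.

2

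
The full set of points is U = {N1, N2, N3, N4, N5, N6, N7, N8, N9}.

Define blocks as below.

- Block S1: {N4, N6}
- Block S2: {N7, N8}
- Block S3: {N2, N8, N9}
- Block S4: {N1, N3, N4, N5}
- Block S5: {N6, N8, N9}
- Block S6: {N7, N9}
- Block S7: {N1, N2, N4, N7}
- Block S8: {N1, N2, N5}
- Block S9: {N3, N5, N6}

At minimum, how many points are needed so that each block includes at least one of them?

4

Take H = {N2, N5, N6, N7}. Each listed block contains at least one of these, so H is a hitting set of size 4.
No choice of 3 points meets every block, so 4 is the minimum.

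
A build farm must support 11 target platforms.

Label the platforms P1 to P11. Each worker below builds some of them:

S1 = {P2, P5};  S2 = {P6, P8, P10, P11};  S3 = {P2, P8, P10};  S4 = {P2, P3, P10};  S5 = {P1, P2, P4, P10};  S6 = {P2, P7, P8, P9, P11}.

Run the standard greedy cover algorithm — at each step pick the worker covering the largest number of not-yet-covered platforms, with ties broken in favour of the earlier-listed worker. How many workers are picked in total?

5

Greedy: pick S6 (covers 5 new) → pick S5 (covers 3 new) → pick S1 (covers 1 new) → pick S2 (covers 1 new) → pick S4 (covers 1 new). Total picks: 5.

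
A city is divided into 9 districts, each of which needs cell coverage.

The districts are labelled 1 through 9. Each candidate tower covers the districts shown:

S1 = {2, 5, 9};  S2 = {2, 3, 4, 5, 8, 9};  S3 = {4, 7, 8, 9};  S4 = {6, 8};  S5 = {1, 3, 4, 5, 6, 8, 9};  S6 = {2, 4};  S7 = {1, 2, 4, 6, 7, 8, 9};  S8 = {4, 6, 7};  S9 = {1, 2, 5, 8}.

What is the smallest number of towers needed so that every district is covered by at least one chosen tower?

S5 and S7 together: S5 ∪ S7 = {1, 2, 3, 4, 5, 6, 7, 8, 9} — every district is covered.
No single tower has all 9 districts (the largest, S5, has 7), so 2 is optimal.

2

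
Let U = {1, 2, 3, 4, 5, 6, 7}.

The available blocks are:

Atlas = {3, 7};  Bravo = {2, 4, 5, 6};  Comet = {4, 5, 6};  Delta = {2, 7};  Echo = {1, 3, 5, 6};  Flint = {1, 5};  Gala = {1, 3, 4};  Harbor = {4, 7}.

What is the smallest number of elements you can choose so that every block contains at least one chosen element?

H = {4, 5, 7} meets every block (each contains at least one member of H), and |H| = 3.
No choice of 2 elements meets every block, so 3 is the minimum.

3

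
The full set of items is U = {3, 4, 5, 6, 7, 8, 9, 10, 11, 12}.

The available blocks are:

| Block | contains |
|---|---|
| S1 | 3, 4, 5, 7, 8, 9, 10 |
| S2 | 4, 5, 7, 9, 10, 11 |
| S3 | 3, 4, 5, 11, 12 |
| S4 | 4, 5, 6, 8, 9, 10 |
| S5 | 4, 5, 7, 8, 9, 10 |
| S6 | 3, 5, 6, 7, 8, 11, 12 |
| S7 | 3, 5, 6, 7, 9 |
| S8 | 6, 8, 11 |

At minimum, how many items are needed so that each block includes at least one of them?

2

Take H = {5, 8}. Each listed block contains at least one of these, so H is a hitting set of size 2.
No single item lies in every block, so at least 2 are needed and 2 is optimal.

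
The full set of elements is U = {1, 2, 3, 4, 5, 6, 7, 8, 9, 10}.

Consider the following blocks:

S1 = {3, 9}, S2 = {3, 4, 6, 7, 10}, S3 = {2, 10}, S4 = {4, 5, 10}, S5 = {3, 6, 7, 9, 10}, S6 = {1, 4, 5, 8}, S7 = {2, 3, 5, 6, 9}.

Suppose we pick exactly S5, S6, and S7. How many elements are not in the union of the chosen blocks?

0

Union of S5, S6, S7 = {1, 2, 3, 4, 5, 6, 7, 8, 9, 10} — that's every element, so 0 are uncovered.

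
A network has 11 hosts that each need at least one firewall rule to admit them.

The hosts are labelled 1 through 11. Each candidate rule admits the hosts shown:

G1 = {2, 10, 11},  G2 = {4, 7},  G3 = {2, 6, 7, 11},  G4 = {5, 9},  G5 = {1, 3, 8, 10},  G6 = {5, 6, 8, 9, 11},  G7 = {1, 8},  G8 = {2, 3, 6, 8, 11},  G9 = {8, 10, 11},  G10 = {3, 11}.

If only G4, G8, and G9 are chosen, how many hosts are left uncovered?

3

Union of G4, G8, G9 = {2, 3, 5, 6, 8, 9, 10, 11}.
Not covered: 1, 4, 7 — 3 hosts.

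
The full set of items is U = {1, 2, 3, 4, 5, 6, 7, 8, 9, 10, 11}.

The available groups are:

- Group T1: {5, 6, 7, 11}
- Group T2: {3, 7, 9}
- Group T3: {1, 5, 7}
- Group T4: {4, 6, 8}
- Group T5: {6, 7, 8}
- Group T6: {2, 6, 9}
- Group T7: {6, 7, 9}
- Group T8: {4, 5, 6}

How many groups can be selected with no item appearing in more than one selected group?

T3, T6 are pairwise disjoint (T3={1,5,7}; T6={2,6,9}).
Every remaining group overlaps one of these, and no 3 of the listed groups are pairwise disjoint, so 2 is the maximum.

2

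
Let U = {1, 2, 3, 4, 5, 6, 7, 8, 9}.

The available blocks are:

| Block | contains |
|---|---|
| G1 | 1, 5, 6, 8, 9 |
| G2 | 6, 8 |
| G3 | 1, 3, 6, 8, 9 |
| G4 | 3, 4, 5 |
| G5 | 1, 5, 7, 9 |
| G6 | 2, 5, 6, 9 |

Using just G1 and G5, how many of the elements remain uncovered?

3

Union of G1, G5 = {1, 5, 6, 7, 8, 9}.
Not covered: 2, 3, 4 — 3 elements.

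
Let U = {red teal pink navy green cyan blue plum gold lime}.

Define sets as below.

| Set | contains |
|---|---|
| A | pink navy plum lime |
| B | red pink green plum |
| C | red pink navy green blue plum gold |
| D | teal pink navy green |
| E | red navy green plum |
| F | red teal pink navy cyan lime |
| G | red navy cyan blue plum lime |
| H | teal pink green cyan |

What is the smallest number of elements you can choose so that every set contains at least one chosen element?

2

T = {pink, plum} meets every set (each contains at least one member of T), and |T| = 2.
No single element lies in every set, so at least 2 are needed and 2 is optimal.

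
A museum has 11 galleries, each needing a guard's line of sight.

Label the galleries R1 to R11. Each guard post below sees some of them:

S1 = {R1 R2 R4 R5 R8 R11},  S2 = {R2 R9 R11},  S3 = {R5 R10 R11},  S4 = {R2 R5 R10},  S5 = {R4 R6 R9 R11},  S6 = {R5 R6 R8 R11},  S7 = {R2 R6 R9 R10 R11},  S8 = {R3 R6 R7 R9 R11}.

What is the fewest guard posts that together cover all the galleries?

Take {S1, S3, S8}. Their union is {R1, R2, R3, R4, R5, R6, R7, R8, R9, R10, R11}, which is all 11 galleries.
Only S1 contains R1, so S1 is forced; the remaining 5 galleries need at least 2 more guard posts (each remaining guard post adds at most 4) — so at least 3 guard posts are needed, and 3 is optimal.

3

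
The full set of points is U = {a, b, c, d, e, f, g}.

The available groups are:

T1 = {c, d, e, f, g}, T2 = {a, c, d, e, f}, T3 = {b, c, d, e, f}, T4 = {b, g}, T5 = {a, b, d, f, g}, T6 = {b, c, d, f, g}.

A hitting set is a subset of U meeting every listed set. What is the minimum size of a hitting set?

H = {e, g} meets every group (each contains at least one member of H), and |H| = 2.
The groups T2, T4 are pairwise disjoint, so any hitting set needs a separate point for each — at least 2. Hence 2 is optimal.

2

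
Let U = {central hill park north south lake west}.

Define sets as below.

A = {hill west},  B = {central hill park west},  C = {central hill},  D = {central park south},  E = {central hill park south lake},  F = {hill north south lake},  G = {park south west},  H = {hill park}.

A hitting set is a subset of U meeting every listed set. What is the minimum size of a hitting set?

2

The 2 items {hill, south} hit every set.
The sets A, D are pairwise disjoint, so any hitting set needs a separate item for each — at least 2. Hence 2 is optimal.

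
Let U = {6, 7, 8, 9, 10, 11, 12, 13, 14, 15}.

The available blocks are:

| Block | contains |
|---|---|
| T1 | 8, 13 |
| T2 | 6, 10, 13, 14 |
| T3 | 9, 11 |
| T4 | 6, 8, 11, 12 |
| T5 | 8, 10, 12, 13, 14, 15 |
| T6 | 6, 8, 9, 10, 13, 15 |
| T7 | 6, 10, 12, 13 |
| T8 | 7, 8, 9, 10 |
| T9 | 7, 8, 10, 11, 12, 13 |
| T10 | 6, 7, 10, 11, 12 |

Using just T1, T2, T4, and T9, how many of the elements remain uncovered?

2

Union of T1, T2, T4, T9 = {6, 7, 8, 10, 11, 12, 13, 14}.
Not covered: 9, 15 — 2 elements.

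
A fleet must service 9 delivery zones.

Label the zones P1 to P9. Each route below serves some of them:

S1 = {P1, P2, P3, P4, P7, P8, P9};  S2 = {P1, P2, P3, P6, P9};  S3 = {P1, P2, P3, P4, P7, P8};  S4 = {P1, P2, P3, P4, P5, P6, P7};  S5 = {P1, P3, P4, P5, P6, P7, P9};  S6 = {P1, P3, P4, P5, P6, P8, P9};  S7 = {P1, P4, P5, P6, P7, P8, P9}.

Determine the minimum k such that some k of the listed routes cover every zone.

2

S1 and S6 together: S1 ∪ S6 = {P1, P2, P3, P4, P5, P6, P7, P8, P9} — every zone is covered.
No single route has all 9 zones (the largest, S1, has 7), so 2 is optimal.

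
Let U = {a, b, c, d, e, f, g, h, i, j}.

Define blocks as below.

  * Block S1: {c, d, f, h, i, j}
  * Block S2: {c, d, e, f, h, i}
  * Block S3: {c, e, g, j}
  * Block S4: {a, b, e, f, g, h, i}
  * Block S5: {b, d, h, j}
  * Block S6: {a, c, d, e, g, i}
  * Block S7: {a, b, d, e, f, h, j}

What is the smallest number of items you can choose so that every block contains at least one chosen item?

The 2 items {b, c} hit every block.
No single item lies in every block, so at least 2 are needed and 2 is optimal.

2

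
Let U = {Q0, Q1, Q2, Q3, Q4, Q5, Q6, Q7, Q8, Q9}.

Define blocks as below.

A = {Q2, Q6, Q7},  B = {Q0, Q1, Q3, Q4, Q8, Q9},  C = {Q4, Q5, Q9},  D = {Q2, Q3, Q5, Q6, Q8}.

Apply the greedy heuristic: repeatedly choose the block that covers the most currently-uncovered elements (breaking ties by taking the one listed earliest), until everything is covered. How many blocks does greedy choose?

Greedy: pick B (covers 6 new) → pick A (covers 3 new) → pick C (covers 1 new). Total picks: 3.

3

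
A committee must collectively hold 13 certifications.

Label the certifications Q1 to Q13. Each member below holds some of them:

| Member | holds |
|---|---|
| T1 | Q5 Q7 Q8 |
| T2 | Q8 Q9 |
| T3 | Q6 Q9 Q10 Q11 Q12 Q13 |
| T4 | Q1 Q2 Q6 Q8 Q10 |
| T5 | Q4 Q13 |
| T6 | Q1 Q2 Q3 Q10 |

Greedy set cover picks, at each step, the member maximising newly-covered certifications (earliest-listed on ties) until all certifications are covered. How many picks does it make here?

Greedy: pick T3 (covers 6 new) → pick T1 (covers 3 new) → pick T6 (covers 3 new) → pick T5 (covers 1 new). Total picks: 4.

4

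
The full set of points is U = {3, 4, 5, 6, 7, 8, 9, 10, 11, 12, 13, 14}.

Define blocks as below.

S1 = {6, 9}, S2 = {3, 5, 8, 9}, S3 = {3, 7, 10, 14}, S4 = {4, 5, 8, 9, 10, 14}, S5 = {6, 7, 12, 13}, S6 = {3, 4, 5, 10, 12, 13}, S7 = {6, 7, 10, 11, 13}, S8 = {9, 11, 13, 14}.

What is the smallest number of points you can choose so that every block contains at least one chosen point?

3

The 3 points {3, 7, 9} hit every block.
No choice of 2 points meets every block, so 3 is the minimum.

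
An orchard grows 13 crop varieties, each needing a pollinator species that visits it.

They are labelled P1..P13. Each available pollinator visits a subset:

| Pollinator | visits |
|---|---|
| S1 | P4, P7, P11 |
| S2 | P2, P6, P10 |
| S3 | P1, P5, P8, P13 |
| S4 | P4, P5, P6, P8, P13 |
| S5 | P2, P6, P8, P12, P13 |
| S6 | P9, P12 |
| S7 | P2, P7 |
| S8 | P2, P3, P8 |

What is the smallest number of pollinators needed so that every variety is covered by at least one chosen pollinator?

5

S1 and S2 and S3 and S6 and S8 together: S1 ∪ S2 ∪ S3 ∪ S6 ∪ S8 = {P1, P2, P3, P4, P5, P6, P7, P8, P9, P10, P11, P12, P13} — every variety is covered.
No 4 of the 8 pollinators cover everything (all 70 combinations miss at least one variety), so 5 is optimal.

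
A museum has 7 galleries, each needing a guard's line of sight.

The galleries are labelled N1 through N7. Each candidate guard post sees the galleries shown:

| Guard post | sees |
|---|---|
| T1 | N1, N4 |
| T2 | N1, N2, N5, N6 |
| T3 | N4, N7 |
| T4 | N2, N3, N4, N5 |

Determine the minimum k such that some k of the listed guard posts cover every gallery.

3

Take {T2, T3, T4}. Their union is {N1, N2, N3, N4, N5, N6, N7}, which is all 7 galleries.
Only T4 contains N3, so T4 is forced; the remaining 3 galleries need at least 2 more guard posts (each remaining guard post adds at most 2) — so at least 3 guard posts are needed, and 3 is optimal.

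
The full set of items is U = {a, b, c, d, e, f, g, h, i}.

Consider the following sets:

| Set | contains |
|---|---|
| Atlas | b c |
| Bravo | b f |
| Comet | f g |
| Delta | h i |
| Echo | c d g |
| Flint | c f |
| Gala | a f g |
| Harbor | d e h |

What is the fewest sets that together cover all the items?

4

Atlas, Delta, Gala, and Harbor cover everything between them: the union {a, b, c, d, e, f, g, h, i} is all of U.
Only Delta contains i, so Delta is forced; the remaining 7 items need at least 3 more sets (each remaining set adds at most 3) — so at least 4 sets are needed, and 4 is optimal.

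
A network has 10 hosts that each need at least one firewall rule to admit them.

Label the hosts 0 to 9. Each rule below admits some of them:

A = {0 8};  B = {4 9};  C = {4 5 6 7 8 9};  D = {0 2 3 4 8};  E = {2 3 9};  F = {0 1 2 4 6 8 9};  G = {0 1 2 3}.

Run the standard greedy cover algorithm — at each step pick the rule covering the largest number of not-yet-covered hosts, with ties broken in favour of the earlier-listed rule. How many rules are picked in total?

Greedy: pick F (covers 7 new) → pick C (covers 2 new) → pick D (covers 1 new). Total picks: 3.
(The true minimum cover uses only 2 rules, so greedy is not optimal here.)

3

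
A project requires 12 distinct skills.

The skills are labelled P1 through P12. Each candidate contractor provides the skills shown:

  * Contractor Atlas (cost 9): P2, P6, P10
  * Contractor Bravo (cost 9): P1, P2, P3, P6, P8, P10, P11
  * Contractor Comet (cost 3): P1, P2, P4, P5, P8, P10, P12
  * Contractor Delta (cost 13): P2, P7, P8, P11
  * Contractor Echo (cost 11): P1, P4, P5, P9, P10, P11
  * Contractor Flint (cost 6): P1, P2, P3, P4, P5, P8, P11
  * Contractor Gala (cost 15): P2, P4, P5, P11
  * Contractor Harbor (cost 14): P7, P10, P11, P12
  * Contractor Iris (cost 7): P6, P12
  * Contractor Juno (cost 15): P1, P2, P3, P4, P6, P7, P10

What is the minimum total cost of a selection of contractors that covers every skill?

29

Comet, Echo, Juno together cover every skill (Comet ∪ Echo ∪ Juno = {P1, P2, P3, P4, P5, P6, P7, P8, P9, P10, P11, P12}); total cost 3 + 11 + 15 = 29.
The greedy pick Comet, Bravo, Echo, Delta costs 36; no covering selection beats 29.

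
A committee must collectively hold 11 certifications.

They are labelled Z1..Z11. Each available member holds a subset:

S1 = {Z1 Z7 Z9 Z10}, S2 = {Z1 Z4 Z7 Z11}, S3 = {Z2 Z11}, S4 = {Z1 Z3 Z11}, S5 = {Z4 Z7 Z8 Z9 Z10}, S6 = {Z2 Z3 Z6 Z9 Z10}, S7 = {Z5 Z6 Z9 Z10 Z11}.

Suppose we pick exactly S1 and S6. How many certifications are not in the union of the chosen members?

4

Union of S1, S6 = {Z1, Z2, Z3, Z6, Z7, Z9, Z10}.
Not covered: Z4, Z5, Z8, Z11 — 4 certifications.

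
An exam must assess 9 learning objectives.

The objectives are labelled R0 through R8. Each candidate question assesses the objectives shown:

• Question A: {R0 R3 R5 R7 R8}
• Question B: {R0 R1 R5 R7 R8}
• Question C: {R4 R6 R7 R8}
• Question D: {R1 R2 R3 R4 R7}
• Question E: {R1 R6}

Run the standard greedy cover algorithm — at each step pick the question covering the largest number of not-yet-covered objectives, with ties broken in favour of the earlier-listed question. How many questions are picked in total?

3

Greedy: pick A (covers 5 new) → pick D (covers 3 new) → pick C (covers 1 new). Total picks: 3.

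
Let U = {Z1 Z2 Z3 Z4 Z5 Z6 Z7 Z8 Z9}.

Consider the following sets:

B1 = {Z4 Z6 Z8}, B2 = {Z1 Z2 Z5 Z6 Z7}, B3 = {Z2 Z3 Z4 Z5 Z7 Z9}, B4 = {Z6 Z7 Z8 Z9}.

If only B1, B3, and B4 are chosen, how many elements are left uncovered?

1

Union of B1, B3, B4 = {Z2, Z3, Z4, Z5, Z6, Z7, Z8, Z9}.
Not covered: Z1 — 1 element.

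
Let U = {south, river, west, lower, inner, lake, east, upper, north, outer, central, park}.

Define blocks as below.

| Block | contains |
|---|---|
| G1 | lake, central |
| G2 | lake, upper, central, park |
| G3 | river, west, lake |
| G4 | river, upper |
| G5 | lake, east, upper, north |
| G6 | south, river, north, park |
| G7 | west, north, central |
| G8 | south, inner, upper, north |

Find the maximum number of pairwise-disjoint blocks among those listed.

2

G1, G6 are pairwise disjoint (G1={lake,central}; G6={south,river,north,park}).
Every remaining block overlaps one of these, and no 3 of the listed blocks are pairwise disjoint, so 2 is the maximum.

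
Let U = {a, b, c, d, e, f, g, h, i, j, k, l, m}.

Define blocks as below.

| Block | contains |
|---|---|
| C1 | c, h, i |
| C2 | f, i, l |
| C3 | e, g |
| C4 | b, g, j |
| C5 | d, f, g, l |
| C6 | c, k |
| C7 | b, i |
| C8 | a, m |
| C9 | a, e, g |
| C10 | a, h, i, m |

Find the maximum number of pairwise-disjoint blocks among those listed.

4

C3, C6, C7, C8 are pairwise disjoint (C3={e,g}; C6={c,k}; C7={b,i}; C8={a,m}).
Every remaining block overlaps one of these, and no 5 of the listed blocks are pairwise disjoint, so 4 is the maximum.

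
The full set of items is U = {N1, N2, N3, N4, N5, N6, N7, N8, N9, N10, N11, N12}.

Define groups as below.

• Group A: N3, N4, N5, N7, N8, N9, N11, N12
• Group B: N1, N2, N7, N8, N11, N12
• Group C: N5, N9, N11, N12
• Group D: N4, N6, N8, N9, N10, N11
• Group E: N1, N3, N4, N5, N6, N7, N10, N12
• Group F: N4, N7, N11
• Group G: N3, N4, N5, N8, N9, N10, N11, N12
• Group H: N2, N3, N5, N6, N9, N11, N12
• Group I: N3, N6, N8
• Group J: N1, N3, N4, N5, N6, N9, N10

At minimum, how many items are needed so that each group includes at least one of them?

The 2 items {N3, N11} hit every group.
The groups C, I are pairwise disjoint, so any hitting set needs a separate item for each — at least 2. Hence 2 is optimal.

2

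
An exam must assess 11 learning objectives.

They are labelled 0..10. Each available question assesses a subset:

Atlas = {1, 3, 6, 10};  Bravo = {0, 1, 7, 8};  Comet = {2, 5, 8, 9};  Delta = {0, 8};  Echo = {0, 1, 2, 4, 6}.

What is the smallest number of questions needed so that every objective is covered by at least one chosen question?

Take {Atlas, Bravo, Comet, Echo}. Their union is {0, 1, 2, 3, 4, 5, 6, 7, 8, 9, 10}, which is all 11 objectives.
Only Bravo contains 7, so Bravo is forced; the remaining 7 objectives need at least 3 more questions (each remaining question adds at most 3) — so at least 4 questions are needed, and 4 is optimal.

4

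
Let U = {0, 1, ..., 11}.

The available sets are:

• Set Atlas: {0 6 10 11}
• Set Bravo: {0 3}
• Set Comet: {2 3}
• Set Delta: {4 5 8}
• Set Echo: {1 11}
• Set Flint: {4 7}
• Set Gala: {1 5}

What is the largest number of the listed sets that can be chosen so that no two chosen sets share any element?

4

Atlas, Comet, Flint, Gala are pairwise disjoint (Atlas={0,6,10,11}; Comet={2,3}; Flint={4,7}; Gala={1,5}).
Every remaining set overlaps one of these, and no 5 of the listed sets are pairwise disjoint, so 4 is the maximum.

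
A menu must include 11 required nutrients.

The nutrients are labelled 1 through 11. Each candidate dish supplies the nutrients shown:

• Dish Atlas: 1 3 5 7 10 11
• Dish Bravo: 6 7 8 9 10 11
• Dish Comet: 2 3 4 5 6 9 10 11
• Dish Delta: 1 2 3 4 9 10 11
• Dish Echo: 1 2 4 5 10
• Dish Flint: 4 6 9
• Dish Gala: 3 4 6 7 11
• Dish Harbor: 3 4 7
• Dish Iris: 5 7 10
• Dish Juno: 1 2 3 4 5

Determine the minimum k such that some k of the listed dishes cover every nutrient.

2

Bravo and Juno together: Bravo ∪ Juno = {1, 2, 3, 4, 5, 6, 7, 8, 9, 10, 11} — every nutrient is covered.
No single dish has all 11 nutrients (the largest, Comet, has 8), so 2 is optimal.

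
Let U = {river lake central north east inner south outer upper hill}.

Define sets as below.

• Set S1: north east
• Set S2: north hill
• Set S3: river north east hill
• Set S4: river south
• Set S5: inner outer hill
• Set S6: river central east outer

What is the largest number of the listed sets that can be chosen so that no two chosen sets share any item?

S1, S4, S5 are pairwise disjoint (S1={north,east}; S4={river,south}; S5={inner,outer,hill}).
Every remaining set overlaps one of these, and no 4 of the listed sets are pairwise disjoint, so 3 is the maximum.

3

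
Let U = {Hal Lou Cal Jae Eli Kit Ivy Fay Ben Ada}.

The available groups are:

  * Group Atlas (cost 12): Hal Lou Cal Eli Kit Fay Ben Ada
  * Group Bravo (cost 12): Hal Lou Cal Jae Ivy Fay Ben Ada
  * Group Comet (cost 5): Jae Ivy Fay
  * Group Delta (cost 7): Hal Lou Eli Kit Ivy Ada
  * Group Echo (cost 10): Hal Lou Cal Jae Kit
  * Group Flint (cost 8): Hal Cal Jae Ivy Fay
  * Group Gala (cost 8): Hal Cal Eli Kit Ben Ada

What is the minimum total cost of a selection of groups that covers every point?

17

Atlas, Comet together cover every point (Atlas ∪ Comet = {Hal, Lou, Cal, Jae, Eli, Kit, Ivy, Fay, Ben, Ada}); total cost 12 + 5 = 17.
The greedy pick Delta, Comet, Gala costs 20; no covering selection beats 17.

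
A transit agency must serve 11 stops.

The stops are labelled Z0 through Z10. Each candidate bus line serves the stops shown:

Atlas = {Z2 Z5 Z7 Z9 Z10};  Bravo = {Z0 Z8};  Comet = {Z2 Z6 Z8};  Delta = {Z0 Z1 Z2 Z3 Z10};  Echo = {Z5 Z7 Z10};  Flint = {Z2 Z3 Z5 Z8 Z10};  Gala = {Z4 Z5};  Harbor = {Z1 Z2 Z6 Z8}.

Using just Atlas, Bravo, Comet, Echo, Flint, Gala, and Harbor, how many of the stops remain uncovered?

Union of Atlas, Bravo, Comet, Echo, Flint, Gala, Harbor = {Z0, Z1, Z2, Z3, Z4, Z5, Z6, Z7, Z8, Z9, Z10} — that's every stop, so 0 are uncovered.

0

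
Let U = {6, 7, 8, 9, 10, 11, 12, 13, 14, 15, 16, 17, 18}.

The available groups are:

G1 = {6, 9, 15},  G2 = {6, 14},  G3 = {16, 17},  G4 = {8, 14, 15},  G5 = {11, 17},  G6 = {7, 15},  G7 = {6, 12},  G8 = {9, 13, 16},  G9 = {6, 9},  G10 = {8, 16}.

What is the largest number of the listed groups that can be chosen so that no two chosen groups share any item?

4

G5, G6, G7, G8 are pairwise disjoint (G5={11,17}; G6={7,15}; G7={6,12}; G8={9,13,16}).
Every remaining group overlaps one of these, and no 5 of the listed groups are pairwise disjoint, so 4 is the maximum.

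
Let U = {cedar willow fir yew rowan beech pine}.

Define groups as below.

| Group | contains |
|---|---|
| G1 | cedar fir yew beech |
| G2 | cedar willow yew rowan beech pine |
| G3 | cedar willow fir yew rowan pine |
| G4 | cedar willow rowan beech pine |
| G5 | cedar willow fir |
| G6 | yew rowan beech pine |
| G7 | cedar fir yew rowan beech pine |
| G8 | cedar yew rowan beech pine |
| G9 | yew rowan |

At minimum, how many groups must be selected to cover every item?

Take {G3, G4}. Their union is {cedar, willow, fir, yew, rowan, beech, pine}, which is all 7 items.
No single group has all 7 items (the largest, G2, has 6), so 2 is optimal.

2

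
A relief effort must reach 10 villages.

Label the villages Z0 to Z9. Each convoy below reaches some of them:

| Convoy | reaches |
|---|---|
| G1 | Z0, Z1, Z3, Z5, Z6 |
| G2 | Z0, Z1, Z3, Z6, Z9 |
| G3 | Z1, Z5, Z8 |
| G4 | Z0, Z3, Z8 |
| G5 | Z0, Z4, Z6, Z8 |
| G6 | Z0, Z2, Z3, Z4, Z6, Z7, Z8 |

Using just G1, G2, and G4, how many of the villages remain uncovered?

Union of G1, G2, G4 = {Z0, Z1, Z3, Z5, Z6, Z8, Z9}.
Not covered: Z2, Z4, Z7 — 3 villages.

3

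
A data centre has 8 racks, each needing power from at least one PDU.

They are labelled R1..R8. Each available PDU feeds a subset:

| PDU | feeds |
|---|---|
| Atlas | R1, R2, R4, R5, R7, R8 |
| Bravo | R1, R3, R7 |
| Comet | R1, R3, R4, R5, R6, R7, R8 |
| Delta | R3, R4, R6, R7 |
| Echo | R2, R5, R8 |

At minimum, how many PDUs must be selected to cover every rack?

2

Comet and Echo together: Comet ∪ Echo = {R1, R2, R3, R4, R5, R6, R7, R8} — every rack is covered.
No single PDU has all 8 racks (the largest, Comet, has 7), so 2 is optimal.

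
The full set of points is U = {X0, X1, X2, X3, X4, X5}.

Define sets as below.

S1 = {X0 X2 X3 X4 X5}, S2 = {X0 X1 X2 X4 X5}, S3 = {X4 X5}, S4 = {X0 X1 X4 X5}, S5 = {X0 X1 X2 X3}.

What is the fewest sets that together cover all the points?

2

S3 and S5 together: S3 ∪ S5 = {X0, X1, X2, X3, X4, X5} — every point is covered.
No single set has all 6 points (the largest, S1, has 5), so 2 is optimal.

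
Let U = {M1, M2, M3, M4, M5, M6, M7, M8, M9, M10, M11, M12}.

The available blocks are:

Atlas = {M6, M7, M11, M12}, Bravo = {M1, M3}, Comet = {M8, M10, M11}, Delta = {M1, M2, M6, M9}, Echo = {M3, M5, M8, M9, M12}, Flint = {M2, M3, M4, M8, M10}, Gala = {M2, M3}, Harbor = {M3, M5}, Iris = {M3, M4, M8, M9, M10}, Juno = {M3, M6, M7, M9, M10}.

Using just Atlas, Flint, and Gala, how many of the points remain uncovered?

3

Union of Atlas, Flint, Gala = {M2, M3, M4, M6, M7, M8, M10, M11, M12}.
Not covered: M1, M5, M9 — 3 points.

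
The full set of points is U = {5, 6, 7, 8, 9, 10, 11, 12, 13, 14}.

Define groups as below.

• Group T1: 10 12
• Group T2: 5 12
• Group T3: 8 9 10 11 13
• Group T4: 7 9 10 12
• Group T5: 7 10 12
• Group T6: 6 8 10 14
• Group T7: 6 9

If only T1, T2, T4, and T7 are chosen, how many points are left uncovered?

Union of T1, T2, T4, T7 = {5, 6, 7, 9, 10, 12}.
Not covered: 8, 11, 13, 14 — 4 points.

4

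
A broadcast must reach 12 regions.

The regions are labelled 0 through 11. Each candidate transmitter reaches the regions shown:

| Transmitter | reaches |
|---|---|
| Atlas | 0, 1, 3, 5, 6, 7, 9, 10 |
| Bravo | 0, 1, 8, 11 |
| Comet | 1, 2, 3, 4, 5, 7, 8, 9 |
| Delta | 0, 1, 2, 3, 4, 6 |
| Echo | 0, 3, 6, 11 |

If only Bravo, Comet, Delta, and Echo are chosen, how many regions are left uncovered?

Union of Bravo, Comet, Delta, Echo = {0, 1, 2, 3, 4, 5, 6, 7, 8, 9, 11}.
Not covered: 10 — 1 region.

1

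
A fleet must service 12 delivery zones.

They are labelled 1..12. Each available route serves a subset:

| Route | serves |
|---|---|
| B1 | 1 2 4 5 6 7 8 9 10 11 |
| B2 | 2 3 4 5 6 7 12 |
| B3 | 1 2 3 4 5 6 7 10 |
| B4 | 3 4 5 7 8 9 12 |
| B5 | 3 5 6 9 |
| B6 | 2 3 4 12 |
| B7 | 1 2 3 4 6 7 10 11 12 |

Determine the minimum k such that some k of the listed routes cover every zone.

Take {B1, B7}. Their union is {1, 2, 3, 4, 5, 6, 7, 8, 9, 10, 11, 12}, which is all 12 zones.
No single route has all 12 zones (the largest, B1, has 10), so 2 is optimal.

2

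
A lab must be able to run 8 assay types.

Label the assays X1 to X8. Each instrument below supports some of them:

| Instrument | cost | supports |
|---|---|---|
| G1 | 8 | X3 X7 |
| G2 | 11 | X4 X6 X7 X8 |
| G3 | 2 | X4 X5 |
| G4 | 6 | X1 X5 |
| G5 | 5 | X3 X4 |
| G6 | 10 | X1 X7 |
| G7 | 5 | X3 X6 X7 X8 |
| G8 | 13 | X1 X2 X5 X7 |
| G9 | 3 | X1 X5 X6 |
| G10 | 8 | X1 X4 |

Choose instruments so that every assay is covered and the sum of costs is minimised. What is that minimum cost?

G3, G7, G8 together cover every assay (G3 ∪ G7 ∪ G8 = {X1, X2, X3, X4, X5, X6, X7, X8}); total cost 2 + 5 + 13 = 20.
The greedy pick G3, G7, G9, G8 costs 23; no covering selection beats 20.

20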